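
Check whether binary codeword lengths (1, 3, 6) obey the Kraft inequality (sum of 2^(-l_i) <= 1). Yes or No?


Kraft sum = sum(2^(-l_i)) = 0.6406, need <= 1. Result: satisfied (a binary prefix-free code with these lengths exists)

Yes


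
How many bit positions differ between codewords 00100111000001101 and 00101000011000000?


Count differing positions: . . . . ^ ^ ^ ^ . ^ ^ . . ^ ^ . ^ = 9 differences

9


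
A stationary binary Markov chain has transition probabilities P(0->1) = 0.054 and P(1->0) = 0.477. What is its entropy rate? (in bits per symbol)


Stationary distribution: pi_0 = p10/(p01+p10) = 0.8983, pi_1 = 0.1017. Entropy rate H' = pi_0*H(p01) + pi_1*H(p10) = 0.8983*0.3032 + 0.1017*0.9985 = 0.3739

0.3739 bits/symbol


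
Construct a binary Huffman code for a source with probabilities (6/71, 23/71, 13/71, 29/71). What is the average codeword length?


Huffman construction (repeatedly merge the two least-probable nodes; each merge adds 1 bit to every symbol beneath it): 6/71 + 13/71 = 19/71; 19/71 + 23/71 = 42/71; 29/71 + 42/71 = 1. Resulting codeword lengths (in the order the probabilities were given): (3, 2, 3, 1). L_avg = sum(p_i * l_i) = 6/71*3 + 23/71*2 + 13/71*3 + 29/71*1 = 132/71 = 1.8592

1.8592 bits


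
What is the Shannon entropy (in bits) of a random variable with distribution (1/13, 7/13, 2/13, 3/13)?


H = -sum(p_i * log2(p_i)). Terms: -(1/13)*log2(1/13) = 0.284649; -(7/13)*log2(7/13) = 0.480892; -(2/13)*log2(2/13) = 0.415452; -(3/13)*log2(3/13) = 0.488187. H = 0.284649 + 0.480892 + 0.415452 + 0.488187 = 1.6692

1.6692 bits


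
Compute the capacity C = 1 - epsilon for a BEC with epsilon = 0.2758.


C = 1 - epsilon = 1 - 0.2758 = 0.7242

0.7242 bits


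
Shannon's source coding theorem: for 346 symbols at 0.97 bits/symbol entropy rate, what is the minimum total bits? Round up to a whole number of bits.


Minimum bits >= n * H = 346 * 0.97 = 335.62, rounded up to a whole number of bits = 336

336 bits


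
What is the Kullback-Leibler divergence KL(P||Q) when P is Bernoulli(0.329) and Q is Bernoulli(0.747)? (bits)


KL = p*log2(p/q) + (1-p)*log2((1-p)/(1-q)) = 0.329*log2(0.329/0.747) + 0.671*log2(0.671/0.253) = 0.555

0.555 bits


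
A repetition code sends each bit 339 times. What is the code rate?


Rate = k/n = 1/339

1/339


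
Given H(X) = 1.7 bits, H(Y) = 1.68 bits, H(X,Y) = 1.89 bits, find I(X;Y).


I(X;Y) = H(X) + H(Y) - H(X,Y) = 1.7 + 1.68 - 1.89 = 1.49

1.49 bits


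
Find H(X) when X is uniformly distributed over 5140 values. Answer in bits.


H = log2(n) = log2(5140) = 12.3276

12.3276 bits


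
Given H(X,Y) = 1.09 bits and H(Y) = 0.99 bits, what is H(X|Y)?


H(X|Y) = H(X,Y) - H(Y) = 1.09 - 0.99 = 0.1

0.1 bits


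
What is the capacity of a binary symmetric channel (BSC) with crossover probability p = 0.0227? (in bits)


H(p) = -p*log2(p) - (1-p)*log2(1-p) = -0.0227*log2(0.0227) - 0.9773*log2(0.9773) = 0.123968 + 0.032375 = 0.1563. C = 1 - H(p) = 1 - 0.1563 = 0.8437

0.8437 bits


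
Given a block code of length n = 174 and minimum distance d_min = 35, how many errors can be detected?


Detection capability = d_min - 1 = 35 - 1 = 34

34 errors


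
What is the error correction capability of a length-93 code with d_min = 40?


Correction capability = floor((d-1)/2) = floor((40-1)/2) = 19

19 errors


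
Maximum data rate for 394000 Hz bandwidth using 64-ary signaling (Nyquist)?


Rate = 2 * B * log2(M) = 2 * 394000 * 6.0 = 4728000.0

4728000.0 bps


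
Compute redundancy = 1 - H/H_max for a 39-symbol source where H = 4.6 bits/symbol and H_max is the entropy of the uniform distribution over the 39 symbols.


H_max = log2(K) = log2(39) = 5.2854 bits/symbol. Redundancy = 1 - H/H_max = 1 - 4.6/5.2854 = 1 - 0.8703 = 0.1297

0.1297


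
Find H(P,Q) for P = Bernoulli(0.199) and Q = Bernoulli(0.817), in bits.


H(P,Q) = -p*log2(q) - (1-p)*log2(1-q). -0.199*log2(0.817) = 0.058027; -0.801*log2(0.183) = 1.962518. H(P,Q) = 0.058027 + 1.962518 = 2.0205

2.0205 bits


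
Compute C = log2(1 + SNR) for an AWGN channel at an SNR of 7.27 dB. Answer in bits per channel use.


SNR_linear = 10^(7.27/10) = 5.3333; C = log2(1 + SNR_linear) = log2(1 + 5.3333) = 2.663

2.663 bits/channel use


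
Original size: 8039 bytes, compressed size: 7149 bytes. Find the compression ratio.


Ratio = original / compressed = 8039 / 7149 = 1.1245

1.1245


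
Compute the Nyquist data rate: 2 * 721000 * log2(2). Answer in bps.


Rate = 2 * B * log2(M) = 2 * 721000 * 1.0 = 1442000.0

1442000.0 bps


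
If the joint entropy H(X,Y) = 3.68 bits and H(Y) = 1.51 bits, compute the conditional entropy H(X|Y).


H(X|Y) = H(X,Y) - H(Y) = 3.68 - 1.51 = 2.17

2.17 bits


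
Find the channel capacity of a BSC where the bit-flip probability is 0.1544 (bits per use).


H(p) = -p*log2(p) - (1-p)*log2(1-p) = -0.1544*log2(0.1544) - 0.8456*log2(0.8456) = 0.416147 + 0.204595 = 0.6207. C = 1 - H(p) = 1 - 0.6207 = 0.3793

0.3793 bits


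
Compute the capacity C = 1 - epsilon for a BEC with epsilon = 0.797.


C = 1 - epsilon = 1 - 0.797 = 0.203

0.203 bits


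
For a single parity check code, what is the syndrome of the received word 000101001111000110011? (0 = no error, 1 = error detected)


Syndrome = XOR of all bits = 0 XOR 0 XOR 0 XOR 1 XOR 0 XOR 1 XOR 0 XOR 0 XOR 1 XOR 1 XOR 1 XOR 1 XOR 0 XOR 0 XOR 0 XOR 1 XOR 1 XOR 0 XOR 0 XOR 1 XOR 1 = 0

0


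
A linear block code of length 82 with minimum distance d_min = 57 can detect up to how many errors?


Detection capability = d_min - 1 = 57 - 1 = 56

56 errors


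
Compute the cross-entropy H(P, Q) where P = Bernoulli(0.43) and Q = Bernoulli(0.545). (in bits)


H(P,Q) = -p*log2(q) - (1-p)*log2(1-q). -0.43*log2(0.545) = 0.376539; -0.57*log2(0.455) = 0.647555. H(P,Q) = 0.376539 + 0.647555 = 1.0241

1.0241 bits


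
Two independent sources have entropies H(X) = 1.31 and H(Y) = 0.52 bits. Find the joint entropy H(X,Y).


For independent variables, H(X,Y) = H(X) + H(Y) = 1.31 + 0.52 = 1.83

1.83 bits


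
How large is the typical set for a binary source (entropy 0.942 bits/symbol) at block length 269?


log2|A_typical| = nH = 269 * 0.942 = 253.398, so |A_typical| ~ 2^253.398 = 1.907e+76

1.907e+76


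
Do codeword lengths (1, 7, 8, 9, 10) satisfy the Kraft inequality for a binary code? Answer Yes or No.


Kraft sum = sum(2^(-l_i)) = 0.5146, need <= 1. Result: satisfied (a binary prefix-free code with these lengths exists)

Yes


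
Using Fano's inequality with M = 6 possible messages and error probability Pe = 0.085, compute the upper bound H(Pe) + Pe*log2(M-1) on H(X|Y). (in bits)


H(Pe) = -Pe*log2(Pe) - (1-Pe)*log2(1-Pe) = -0.085*log2(0.085) - 0.915*log2(0.915) = 0.302293 + 0.117263 = 0.4196. Pe*log2(M-1) = 0.085*log2(5) = 0.197364. Bound = H(Pe) + Pe*log2(M-1) = 0.302293 + 0.117263 + 0.197364 = 0.6169

0.6169 bits


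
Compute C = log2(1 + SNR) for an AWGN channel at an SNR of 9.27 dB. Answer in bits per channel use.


SNR_linear = 10^(9.27/10) = 8.4528; C = log2(1 + SNR_linear) = log2(1 + 8.4528) = 3.2407

3.2407 bits/channel use


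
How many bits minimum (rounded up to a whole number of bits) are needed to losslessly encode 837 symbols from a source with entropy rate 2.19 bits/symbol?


Minimum bits >= n * H = 837 * 2.19 = 1833.03, rounded up to a whole number of bits = 1834

1834 bits


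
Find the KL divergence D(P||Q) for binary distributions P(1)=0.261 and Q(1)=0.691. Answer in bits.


KL = p*log2(p/q) + (1-p)*log2((1-p)/(1-q)) = 0.261*log2(0.261/0.691) + 0.739*log2(0.739/0.309) = 0.563

0.563 bits


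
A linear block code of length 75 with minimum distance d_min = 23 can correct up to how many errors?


Correction capability = floor((d-1)/2) = floor((23-1)/2) = 11

11 errors


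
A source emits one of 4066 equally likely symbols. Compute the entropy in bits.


H = log2(n) = log2(4066) = 11.9894

11.9894 bits


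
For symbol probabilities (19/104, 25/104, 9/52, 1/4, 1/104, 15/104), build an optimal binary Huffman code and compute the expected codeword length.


Huffman construction (repeatedly merge the two least-probable nodes; each merge adds 1 bit to every symbol beneath it): 1/104 + 15/104 = 2/13; 2/13 + 9/52 = 17/52; 19/104 + 25/104 = 11/26; 1/4 + 17/52 = 15/26; 11/26 + 15/26 = 1. Resulting codeword lengths (in the order the probabilities were given): (2, 2, 3, 2, 4, 4). L_avg = sum(p_i * l_i) = 19/104*2 + 25/104*2 + 9/52*3 + 1/4*2 + 1/104*4 + 15/104*4 = 129/52 = 2.4808

2.4808 bits


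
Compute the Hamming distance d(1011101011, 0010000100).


Count differing positions: ^ . . ^ ^ . ^ ^ ^ ^ = 7 differences

7


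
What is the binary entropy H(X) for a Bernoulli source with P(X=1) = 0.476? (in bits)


H = -p*log2(p) - (1-p)*log2(1-p). -0.476*log2(0.476) = 0.509780; -0.524*log2(0.524) = 0.488557. H = 0.509780 + 0.488557 = 0.9983

0.9983 bits


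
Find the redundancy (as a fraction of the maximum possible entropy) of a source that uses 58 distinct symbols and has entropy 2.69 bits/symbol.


H_max = log2(K) = log2(58) = 5.858 bits/symbol. Redundancy = 1 - H/H_max = 1 - 2.69/5.858 = 1 - 0.4592 = 0.5408

0.5408


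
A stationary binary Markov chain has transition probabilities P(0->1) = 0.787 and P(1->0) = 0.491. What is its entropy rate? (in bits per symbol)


Stationary distribution: pi_0 = p10/(p01+p10) = 0.3842, pi_1 = 0.6158. Entropy rate H' = pi_0*H(p01) + pi_1*H(p10) = 0.3842*0.7472 + 0.6158*0.9998 = 0.9027

0.9027 bits/symbol


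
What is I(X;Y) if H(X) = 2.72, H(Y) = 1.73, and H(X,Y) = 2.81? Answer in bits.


I(X;Y) = H(X) + H(Y) - H(X,Y) = 2.72 + 1.73 - 2.81 = 1.64

1.64 bits


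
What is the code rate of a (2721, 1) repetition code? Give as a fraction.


Rate = k/n = 1/2721

1/2721


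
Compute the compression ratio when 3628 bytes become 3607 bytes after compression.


Ratio = original / compressed = 3628 / 3607 = 1.0058

1.0058


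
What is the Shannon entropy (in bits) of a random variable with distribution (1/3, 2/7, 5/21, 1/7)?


H = -sum(p_i * log2(p_i)). Terms: -(1/3)*log2(1/3) = 0.528321; -(2/7)*log2(2/7) = 0.516387; -(5/21)*log2(5/21) = 0.492950; -(1/7)*log2(1/7) = 0.401051. H = 0.528321 + 0.516387 + 0.492950 + 0.401051 = 1.9387

1.9387 bits


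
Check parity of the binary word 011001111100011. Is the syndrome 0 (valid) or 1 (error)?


Syndrome = XOR of all bits = 0 XOR 1 XOR 1 XOR 0 XOR 0 XOR 1 XOR 1 XOR 1 XOR 1 XOR 1 XOR 0 XOR 0 XOR 0 XOR 1 XOR 1 = 1

1


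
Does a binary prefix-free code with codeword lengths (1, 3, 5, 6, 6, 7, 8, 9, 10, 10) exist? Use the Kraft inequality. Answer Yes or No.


Kraft sum = sum(2^(-l_i)) = 0.7031, need <= 1. Result: satisfied (a binary prefix-free code with these lengths exists)

Yes


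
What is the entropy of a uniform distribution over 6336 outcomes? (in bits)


H = log2(n) = log2(6336) = 12.6294

12.6294 bits


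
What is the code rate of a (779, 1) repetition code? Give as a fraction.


Rate = k/n = 1/779

1/779


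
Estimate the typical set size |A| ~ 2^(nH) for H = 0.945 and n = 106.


log2|A_typical| = nH = 106 * 0.945 = 100.17, so |A_typical| ~ 2^100.17 = 1.426e+30

1.426e+30


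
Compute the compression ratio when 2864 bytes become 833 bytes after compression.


Ratio = original / compressed = 2864 / 833 = 3.4382

3.4382


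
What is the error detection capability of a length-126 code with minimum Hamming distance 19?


Detection capability = d_min - 1 = 19 - 1 = 18

18 errors


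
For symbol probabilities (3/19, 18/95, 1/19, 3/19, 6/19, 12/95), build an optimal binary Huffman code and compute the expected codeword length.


Huffman construction (repeatedly merge the two least-probable nodes; each merge adds 1 bit to every symbol beneath it): 1/19 + 12/95 = 17/95; 3/19 + 3/19 = 6/19; 17/95 + 18/95 = 7/19; 6/19 + 6/19 = 12/19; 7/19 + 12/19 = 1. Resulting codeword lengths (in the order the probabilities were given): (3, 2, 3, 3, 2, 3). L_avg = sum(p_i * l_i) = 3/19*3 + 18/95*2 + 1/19*3 + 3/19*3 + 6/19*2 + 12/95*3 = 237/95 = 2.4947

2.4947 bits


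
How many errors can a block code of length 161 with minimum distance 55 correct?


Correction capability = floor((d-1)/2) = floor((55-1)/2) = 27

27 errors


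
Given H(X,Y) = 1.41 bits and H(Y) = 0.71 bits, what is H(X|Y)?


H(X|Y) = H(X,Y) - H(Y) = 1.41 - 0.71 = 0.7

0.7 bits


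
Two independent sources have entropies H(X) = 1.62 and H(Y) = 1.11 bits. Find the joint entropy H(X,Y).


For independent variables, H(X,Y) = H(X) + H(Y) = 1.62 + 1.11 = 2.73

2.73 bits


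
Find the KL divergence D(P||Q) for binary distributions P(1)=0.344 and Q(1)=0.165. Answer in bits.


KL = p*log2(p/q) + (1-p)*log2((1-p)/(1-q)) = 0.344*log2(0.344/0.165) + 0.656*log2(0.656/0.835) = 0.1363

0.1363 bits


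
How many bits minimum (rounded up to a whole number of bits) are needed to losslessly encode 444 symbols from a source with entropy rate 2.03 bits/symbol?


Minimum bits >= n * H = 444 * 2.03 = 901.32, rounded up to a whole number of bits = 902

902 bits


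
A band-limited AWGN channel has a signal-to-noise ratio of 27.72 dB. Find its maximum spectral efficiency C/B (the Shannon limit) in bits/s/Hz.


SNR_linear = 10^(27.72/10) = 591.5616; C/B = log2(1 + SNR_linear) = log2(1 + 591.5616) = 9.2108

9.2108 bits/s/Hz


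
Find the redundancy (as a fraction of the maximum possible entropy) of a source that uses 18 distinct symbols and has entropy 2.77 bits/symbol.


H_max = log2(K) = log2(18) = 4.1699 bits/symbol. Redundancy = 1 - H/H_max = 1 - 2.77/4.1699 = 1 - 0.6643 = 0.3357

0.3357


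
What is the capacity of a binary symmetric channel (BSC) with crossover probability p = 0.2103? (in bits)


H(p) = -p*log2(p) - (1-p)*log2(1-p) = -0.2103*log2(0.2103) - 0.7897*log2(0.7897) = 0.473065 + 0.268990 = 0.7421. C = 1 - H(p) = 1 - 0.7421 = 0.2579

0.2579 bits


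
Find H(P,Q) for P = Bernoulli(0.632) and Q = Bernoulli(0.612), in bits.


H(P,Q) = -p*log2(q) - (1-p)*log2(1-q). -0.632*log2(0.612) = 0.447707; -0.368*log2(0.388) = 0.502641. H(P,Q) = 0.447707 + 0.502641 = 0.9503

0.9503 bits


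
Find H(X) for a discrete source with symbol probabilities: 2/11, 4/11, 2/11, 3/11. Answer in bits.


H = -sum(p_i * log2(p_i)). Terms: -(2/11)*log2(2/11) = 0.447169; -(4/11)*log2(4/11) = 0.530702; -(2/11)*log2(2/11) = 0.447169; -(3/11)*log2(3/11) = 0.511219. H = 0.447169 + 0.530702 + 0.447169 + 0.511219 = 1.9363

1.9363 bits


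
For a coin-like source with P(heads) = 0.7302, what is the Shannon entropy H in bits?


H = -p*log2(p) - (1-p)*log2(1-p). -0.7302*log2(0.7302) = 0.331245; -0.2698*log2(0.2698) = 0.509932. H = 0.331245 + 0.509932 = 0.8412

0.8412 bits


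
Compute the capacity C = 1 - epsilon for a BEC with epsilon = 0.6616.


C = 1 - epsilon = 1 - 0.6616 = 0.3384

0.3384 bits


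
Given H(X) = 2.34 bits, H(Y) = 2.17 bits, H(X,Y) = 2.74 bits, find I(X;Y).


I(X;Y) = H(X) + H(Y) - H(X,Y) = 2.34 + 2.17 - 2.74 = 1.77

1.77 bits


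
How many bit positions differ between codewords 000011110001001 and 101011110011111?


Count differing positions: ^ . ^ . . . . . . . ^ . ^ ^ . = 5 differences

5


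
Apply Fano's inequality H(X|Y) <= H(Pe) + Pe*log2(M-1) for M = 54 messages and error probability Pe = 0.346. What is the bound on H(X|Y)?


H(Pe) = -Pe*log2(Pe) - (1-Pe)*log2(1-Pe) = -0.346*log2(0.346) - 0.654*log2(0.654) = 0.529780 + 0.400665 = 0.9304. Pe*log2(M-1) = 0.346*log2(53) = 1.981860. Bound = H(Pe) + Pe*log2(M-1) = 0.529780 + 0.400665 + 1.981860 = 2.9123

2.9123 bits


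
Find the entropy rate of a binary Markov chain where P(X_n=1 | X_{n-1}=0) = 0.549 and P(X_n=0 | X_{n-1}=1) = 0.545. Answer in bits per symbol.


Stationary distribution: pi_0 = p10/(p01+p10) = 0.4982, pi_1 = 0.5018. Entropy rate H' = pi_0*H(p01) + pi_1*H(p10) = 0.4982*0.9931 + 0.5018*0.9941 = 0.9936

0.9936 bits/symbol


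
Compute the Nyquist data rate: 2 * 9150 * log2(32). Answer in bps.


Rate = 2 * B * log2(M) = 2 * 9150 * 5.0 = 91500.0

91500.0 bps


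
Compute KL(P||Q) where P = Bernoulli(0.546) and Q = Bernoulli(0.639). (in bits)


KL = p*log2(p/q) + (1-p)*log2((1-p)/(1-q)) = 0.546*log2(0.546/0.639) + 0.454*log2(0.454/0.361) = 0.0262

0.0262 bits


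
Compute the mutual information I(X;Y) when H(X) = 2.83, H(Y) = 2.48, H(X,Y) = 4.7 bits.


I(X;Y) = H(X) + H(Y) - H(X,Y) = 2.83 + 2.48 - 4.7 = 0.61

0.61 bits


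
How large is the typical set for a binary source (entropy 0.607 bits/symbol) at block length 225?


log2|A_typical| = nH = 225 * 0.607 = 136.575, so |A_typical| ~ 2^136.575 = 1.298e+41

1.298e+41


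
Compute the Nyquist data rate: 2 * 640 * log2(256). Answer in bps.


Rate = 2 * B * log2(M) = 2 * 640 * 8.0 = 10240.0

10240.0 bps


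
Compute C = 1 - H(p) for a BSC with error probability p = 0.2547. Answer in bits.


H(p) = -p*log2(p) - (1-p)*log2(1-p) = -0.2547*log2(0.2547) - 0.7453*log2(0.7453) = 0.502556 + 0.316087 = 0.8186. C = 1 - H(p) = 1 - 0.8186 = 0.1814

0.1814 bits


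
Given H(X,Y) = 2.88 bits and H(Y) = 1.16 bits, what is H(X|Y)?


H(X|Y) = H(X,Y) - H(Y) = 2.88 - 1.16 = 1.72

1.72 bits


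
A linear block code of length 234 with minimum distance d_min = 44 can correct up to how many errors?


Correction capability = floor((d-1)/2) = floor((44-1)/2) = 21

21 errors


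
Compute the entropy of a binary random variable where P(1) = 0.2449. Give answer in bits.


H = -p*log2(p) - (1-p)*log2(1-p). -0.2449*log2(0.2449) = 0.497082; -0.7551*log2(0.7551) = 0.306012. H = 0.497082 + 0.306012 = 0.8031

0.8031 bits


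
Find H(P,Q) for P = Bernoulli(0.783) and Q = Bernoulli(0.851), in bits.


H(P,Q) = -p*log2(q) - (1-p)*log2(1-q). -0.783*log2(0.851) = 0.182258; -0.217*log2(0.149) = 0.596016. H(P,Q) = 0.182258 + 0.596016 = 0.7783

0.7783 bits


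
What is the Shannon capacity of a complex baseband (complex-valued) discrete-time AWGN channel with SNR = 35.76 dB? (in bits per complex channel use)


SNR_linear = 10^(35.76/10) = 3767.038; C = log2(1 + SNR_linear) = log2(1 + 3767.038) = 11.8796

11.8796 bits/channel use


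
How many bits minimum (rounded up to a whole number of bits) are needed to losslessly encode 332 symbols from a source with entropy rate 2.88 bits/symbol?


Minimum bits >= n * H = 332 * 2.88 = 956.16, rounded up to a whole number of bits = 957

957 bits


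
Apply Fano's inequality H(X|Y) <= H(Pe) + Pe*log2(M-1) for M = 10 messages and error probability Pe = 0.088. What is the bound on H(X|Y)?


H(Pe) = -Pe*log2(Pe) - (1-Pe)*log2(1-Pe) = -0.088*log2(0.088) - 0.912*log2(0.912) = 0.308559 + 0.121200 = 0.4298. Pe*log2(M-1) = 0.088*log2(9) = 0.278953. Bound = H(Pe) + Pe*log2(M-1) = 0.308559 + 0.121200 + 0.278953 = 0.7087

0.7087 bits


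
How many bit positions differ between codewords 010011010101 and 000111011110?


Count differing positions: . ^ . ^ . . . . ^ . ^ ^ = 5 differences

5


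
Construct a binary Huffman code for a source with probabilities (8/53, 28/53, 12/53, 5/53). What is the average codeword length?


Huffman construction (repeatedly merge the two least-probable nodes; each merge adds 1 bit to every symbol beneath it): 5/53 + 8/53 = 13/53; 12/53 + 13/53 = 25/53; 25/53 + 28/53 = 1. Resulting codeword lengths (in the order the probabilities were given): (3, 1, 2, 3). L_avg = sum(p_i * l_i) = 8/53*3 + 28/53*1 + 12/53*2 + 5/53*3 = 91/53 = 1.717

1.717 bits


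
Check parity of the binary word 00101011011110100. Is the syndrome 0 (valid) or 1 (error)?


Syndrome = XOR of all bits = 0 XOR 0 XOR 1 XOR 0 XOR 1 XOR 0 XOR 1 XOR 1 XOR 0 XOR 1 XOR 1 XOR 1 XOR 1 XOR 0 XOR 1 XOR 0 XOR 0 = 1

1


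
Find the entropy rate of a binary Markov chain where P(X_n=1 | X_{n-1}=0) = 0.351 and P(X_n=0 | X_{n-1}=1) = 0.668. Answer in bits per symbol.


Stationary distribution: pi_0 = p10/(p01+p10) = 0.6555, pi_1 = 0.3445. Entropy rate H' = pi_0*H(p01) + pi_1*H(p10) = 0.6555*0.935 + 0.3445*0.917 = 0.9288

0.9288 bits/symbol


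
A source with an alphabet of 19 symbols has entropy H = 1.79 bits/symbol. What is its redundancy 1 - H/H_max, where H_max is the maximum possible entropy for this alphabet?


H_max = log2(K) = log2(19) = 4.2479 bits/symbol. Redundancy = 1 - H/H_max = 1 - 1.79/4.2479 = 1 - 0.4214 = 0.5786

0.5786


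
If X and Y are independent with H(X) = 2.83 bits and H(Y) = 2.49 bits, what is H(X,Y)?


For independent variables, H(X,Y) = H(X) + H(Y) = 2.83 + 2.49 = 5.32

5.32 bits


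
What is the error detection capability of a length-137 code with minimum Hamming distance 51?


Detection capability = d_min - 1 = 51 - 1 = 50

50 errors


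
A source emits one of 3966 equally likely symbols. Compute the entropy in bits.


H = log2(n) = log2(3966) = 11.9535

11.9535 bits


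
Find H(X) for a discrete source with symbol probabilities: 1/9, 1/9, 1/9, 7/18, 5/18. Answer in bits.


H = -sum(p_i * log2(p_i)). Terms: -(1/9)*log2(1/9) = 0.352214; -(1/9)*log2(1/9) = 0.352214; -(1/9)*log2(1/9) = 0.352214; -(7/18)*log2(7/18) = 0.529888; -(5/18)*log2(5/18) = 0.513332. H = 0.352214 + 0.352214 + 0.352214 + 0.529888 + 0.513332 = 2.0999

2.0999 bits


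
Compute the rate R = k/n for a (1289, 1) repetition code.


Rate = k/n = 1/1289

1/1289


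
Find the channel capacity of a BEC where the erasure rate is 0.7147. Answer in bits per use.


C = 1 - epsilon = 1 - 0.7147 = 0.2853

0.2853 bits


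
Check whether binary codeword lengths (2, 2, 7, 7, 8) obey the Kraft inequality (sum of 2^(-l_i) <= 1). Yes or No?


Kraft sum = sum(2^(-l_i)) = 0.5195, need <= 1. Result: satisfied (a binary prefix-free code with these lengths exists)

Yes


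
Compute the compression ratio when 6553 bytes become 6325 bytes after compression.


Ratio = original / compressed = 6553 / 6325 = 1.036

1.036


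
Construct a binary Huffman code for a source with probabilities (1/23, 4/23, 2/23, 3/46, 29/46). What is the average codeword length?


Huffman construction (repeatedly merge the two least-probable nodes; each merge adds 1 bit to every symbol beneath it): 1/23 + 3/46 = 5/46; 2/23 + 5/46 = 9/46; 4/23 + 9/46 = 17/46; 17/46 + 29/46 = 1. Resulting codeword lengths (in the order the probabilities were given): (4, 2, 3, 4, 1). L_avg = sum(p_i * l_i) = 1/23*4 + 4/23*2 + 2/23*3 + 3/46*4 + 29/46*1 = 77/46 = 1.6739

1.6739 bits


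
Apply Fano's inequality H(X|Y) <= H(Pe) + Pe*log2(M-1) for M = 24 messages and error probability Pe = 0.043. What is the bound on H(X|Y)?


H(Pe) = -Pe*log2(Pe) - (1-Pe)*log2(1-Pe) = -0.043*log2(0.043) - 0.957*log2(0.957) = 0.195199 + 0.060683 = 0.2559. Pe*log2(M-1) = 0.043*log2(23) = 0.194513. Bound = H(Pe) + Pe*log2(M-1) = 0.195199 + 0.060683 + 0.194513 = 0.4504

0.4504 bits


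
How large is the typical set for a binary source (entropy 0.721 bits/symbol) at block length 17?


log2|A_typical| = nH = 17 * 0.721 = 12.257, so |A_typical| ~ 2^12.257 = 4.895e+03

4.895e+03


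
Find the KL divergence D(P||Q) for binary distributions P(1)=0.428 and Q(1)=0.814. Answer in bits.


KL = p*log2(p/q) + (1-p)*log2((1-p)/(1-q)) = 0.428*log2(0.428/0.814) + 0.572*log2(0.572/0.186) = 0.5301

0.5301 bits


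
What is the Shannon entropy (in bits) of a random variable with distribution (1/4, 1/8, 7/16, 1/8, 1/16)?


H = -sum(p_i * log2(p_i)). Terms: -(1/4)*log2(1/4) = 0.500000; -(1/8)*log2(1/8) = 0.375000; -(7/16)*log2(7/16) = 0.521782; -(1/8)*log2(1/8) = 0.375000; -(1/16)*log2(1/16) = 0.250000. H = 0.500000 + 0.375000 + 0.521782 + 0.375000 + 0.250000 = 2.0218

2.0218 bits


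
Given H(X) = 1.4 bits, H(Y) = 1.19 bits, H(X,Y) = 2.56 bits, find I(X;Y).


I(X;Y) = H(X) + H(Y) - H(X,Y) = 1.4 + 1.19 - 2.56 = 0.03

0.03 bits


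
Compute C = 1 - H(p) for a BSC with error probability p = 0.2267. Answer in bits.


H(p) = -p*log2(p) - (1-p)*log2(1-p) = -0.2267*log2(0.2267) - 0.7733*log2(0.7733) = 0.485397 + 0.286817 = 0.7722. C = 1 - H(p) = 1 - 0.7722 = 0.2278

0.2278 bits


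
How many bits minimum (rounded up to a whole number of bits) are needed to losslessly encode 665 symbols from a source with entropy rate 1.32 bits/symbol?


Minimum bits >= n * H = 665 * 1.32 = 877.8, rounded up to a whole number of bits = 878

878 bits


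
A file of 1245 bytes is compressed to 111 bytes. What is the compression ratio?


Ratio = original / compressed = 1245 / 111 = 11.2162

11.2162


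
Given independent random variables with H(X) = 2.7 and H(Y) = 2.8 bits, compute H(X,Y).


For independent variables, H(X,Y) = H(X) + H(Y) = 2.7 + 2.8 = 5.5

5.5 bits


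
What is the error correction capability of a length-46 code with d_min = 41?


Correction capability = floor((d-1)/2) = floor((41-1)/2) = 20

20 errors


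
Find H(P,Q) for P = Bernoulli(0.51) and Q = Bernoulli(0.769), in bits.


H(P,Q) = -p*log2(q) - (1-p)*log2(1-q). -0.51*log2(0.769) = 0.193262; -0.49*log2(0.231) = 1.035877. H(P,Q) = 0.193262 + 1.035877 = 1.2291

1.2291 bits


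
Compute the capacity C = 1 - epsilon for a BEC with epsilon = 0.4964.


C = 1 - epsilon = 1 - 0.4964 = 0.5036

0.5036 bits


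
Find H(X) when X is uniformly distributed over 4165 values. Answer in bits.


H = log2(n) = log2(4165) = 12.0241

12.0241 bits


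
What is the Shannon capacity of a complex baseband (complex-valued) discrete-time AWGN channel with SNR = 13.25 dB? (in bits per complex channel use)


SNR_linear = 10^(13.25/10) = 21.1349; C = log2(1 + SNR_linear) = log2(1 + 21.1349) = 4.4683

4.4683 bits/channel use


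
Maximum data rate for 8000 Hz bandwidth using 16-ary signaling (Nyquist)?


Rate = 2 * B * log2(M) = 2 * 8000 * 4.0 = 64000.0

64000.0 bps


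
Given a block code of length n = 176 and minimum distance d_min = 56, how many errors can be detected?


Detection capability = d_min - 1 = 56 - 1 = 55

55 errors


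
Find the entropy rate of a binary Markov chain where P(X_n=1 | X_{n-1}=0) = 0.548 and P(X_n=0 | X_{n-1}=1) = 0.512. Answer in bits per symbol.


Stationary distribution: pi_0 = p10/(p01+p10) = 0.483, pi_1 = 0.517. Entropy rate H' = pi_0*H(p01) + pi_1*H(p10) = 0.483*0.9933 + 0.517*0.9996 = 0.9966

0.9966 bits/symbol


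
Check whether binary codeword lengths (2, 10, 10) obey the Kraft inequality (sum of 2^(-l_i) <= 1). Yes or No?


Kraft sum = sum(2^(-l_i)) = 0.252, need <= 1. Result: satisfied (a binary prefix-free code with these lengths exists)

Yes


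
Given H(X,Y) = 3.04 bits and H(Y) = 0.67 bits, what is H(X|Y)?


H(X|Y) = H(X,Y) - H(Y) = 3.04 - 0.67 = 2.37

2.37 bits


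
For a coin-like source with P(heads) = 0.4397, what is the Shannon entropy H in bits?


H = -p*log2(p) - (1-p)*log2(1-p). -0.4397*log2(0.4397) = 0.521224; -0.5603*log2(0.5603) = 0.468259. H = 0.521224 + 0.468259 = 0.9895

0.9895 bits


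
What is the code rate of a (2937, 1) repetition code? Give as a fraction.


Rate = k/n = 1/2937

1/2937


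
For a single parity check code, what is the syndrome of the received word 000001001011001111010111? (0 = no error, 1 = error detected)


Syndrome = XOR of all bits = 0 XOR 0 XOR 0 XOR 0 XOR 0 XOR 1 XOR 0 XOR 0 XOR 1 XOR 0 XOR 1 XOR 1 XOR 0 XOR 0 XOR 1 XOR 1 XOR 1 XOR 1 XOR 0 XOR 1 XOR 0 XOR 1 XOR 1 XOR 1 = 0

0


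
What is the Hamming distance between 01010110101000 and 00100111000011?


Count differing positions: . ^ ^ ^ . . . ^ ^ . ^ . ^ ^ = 8 differences

8


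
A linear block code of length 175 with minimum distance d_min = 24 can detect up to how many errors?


Detection capability = d_min - 1 = 24 - 1 = 23

23 errors


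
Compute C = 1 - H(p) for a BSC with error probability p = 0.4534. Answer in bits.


H(p) = -p*log2(p) - (1-p)*log2(1-p) = -0.4534*log2(0.4534) - 0.5466*log2(0.5466) = 0.517395 + 0.476331 = 0.9937. C = 1 - H(p) = 1 - 0.9937 = 0.0063

0.0063 bits


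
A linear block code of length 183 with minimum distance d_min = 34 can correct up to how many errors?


Correction capability = floor((d-1)/2) = floor((34-1)/2) = 16

16 errors


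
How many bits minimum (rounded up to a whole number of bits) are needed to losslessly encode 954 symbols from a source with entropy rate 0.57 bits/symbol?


Minimum bits >= n * H = 954 * 0.57 = 543.78, rounded up to a whole number of bits = 544

544 bits


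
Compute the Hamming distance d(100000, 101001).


Count differing positions: . . ^ . . ^ = 2 differences

2


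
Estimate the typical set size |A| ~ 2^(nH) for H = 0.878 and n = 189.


log2|A_typical| = nH = 189 * 0.878 = 165.942, so |A_typical| ~ 2^165.942 = 8.985e+49

8.985e+49


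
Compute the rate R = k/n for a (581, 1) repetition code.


Rate = k/n = 1/581

1/581


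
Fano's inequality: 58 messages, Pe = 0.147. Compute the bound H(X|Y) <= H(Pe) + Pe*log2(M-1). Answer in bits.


H(Pe) = -Pe*log2(Pe) - (1-Pe)*log2(1-Pe) = -0.147*log2(0.147) - 0.853*log2(0.853) = 0.406618 + 0.195663 = 0.6023. Pe*log2(M-1) = 0.147*log2(57) = 0.857435. Bound = H(Pe) + Pe*log2(M-1) = 0.406618 + 0.195663 + 0.857435 = 1.4597

1.4597 bits


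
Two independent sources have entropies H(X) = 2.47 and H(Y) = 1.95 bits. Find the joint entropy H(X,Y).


For independent variables, H(X,Y) = H(X) + H(Y) = 2.47 + 1.95 = 4.42

4.42 bits


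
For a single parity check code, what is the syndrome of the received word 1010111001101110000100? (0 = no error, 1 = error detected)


Syndrome = XOR of all bits = 1 XOR 0 XOR 1 XOR 0 XOR 1 XOR 1 XOR 1 XOR 0 XOR 0 XOR 1 XOR 1 XOR 0 XOR 1 XOR 1 XOR 1 XOR 0 XOR 0 XOR 0 XOR 0 XOR 1 XOR 0 XOR 0 = 1

1


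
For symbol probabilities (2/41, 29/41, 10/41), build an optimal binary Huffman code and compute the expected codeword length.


Huffman construction (repeatedly merge the two least-probable nodes; each merge adds 1 bit to every symbol beneath it): 2/41 + 10/41 = 12/41; 12/41 + 29/41 = 1. Resulting codeword lengths (in the order the probabilities were given): (2, 1, 2). L_avg = sum(p_i * l_i) = 2/41*2 + 29/41*1 + 10/41*2 = 53/41 = 1.2927

1.2927 bits


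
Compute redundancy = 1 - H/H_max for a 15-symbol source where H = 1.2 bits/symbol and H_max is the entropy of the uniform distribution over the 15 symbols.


H_max = log2(K) = log2(15) = 3.9069 bits/symbol. Redundancy = 1 - H/H_max = 1 - 1.2/3.9069 = 1 - 0.3071 = 0.6929

0.6929


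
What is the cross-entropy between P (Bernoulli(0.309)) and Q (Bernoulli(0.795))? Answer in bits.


H(P,Q) = -p*log2(q) - (1-p)*log2(1-q). -0.309*log2(0.795) = 0.102271; -0.691*log2(0.205) = 1.579836. H(P,Q) = 0.102271 + 1.579836 = 1.6821

1.6821 bits


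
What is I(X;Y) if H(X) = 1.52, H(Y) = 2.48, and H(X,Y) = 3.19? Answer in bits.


I(X;Y) = H(X) + H(Y) - H(X,Y) = 1.52 + 2.48 - 3.19 = 0.81

0.81 bits


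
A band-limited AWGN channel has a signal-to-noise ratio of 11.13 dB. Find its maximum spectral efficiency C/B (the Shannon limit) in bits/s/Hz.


SNR_linear = 10^(11.13/10) = 12.9718; C/B = log2(1 + SNR_linear) = log2(1 + 12.9718) = 3.8044

3.8044 bits/s/Hz


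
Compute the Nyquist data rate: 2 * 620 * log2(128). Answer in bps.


Rate = 2 * B * log2(M) = 2 * 620 * 7.0 = 8680.0

8680.0 bps


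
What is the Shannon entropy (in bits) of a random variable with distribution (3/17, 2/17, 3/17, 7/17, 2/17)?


H = -sum(p_i * log2(p_i)). Terms: -(3/17)*log2(3/17) = 0.441618; -(2/17)*log2(2/17) = 0.363231; -(3/17)*log2(3/17) = 0.441618; -(7/17)*log2(7/17) = 0.527103; -(2/17)*log2(2/17) = 0.363231. H = 0.441618 + 0.363231 + 0.441618 + 0.527103 + 0.363231 = 2.1368

2.1368 bits


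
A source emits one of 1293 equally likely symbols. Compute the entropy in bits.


H = log2(n) = log2(1293) = 10.3365

10.3365 bits


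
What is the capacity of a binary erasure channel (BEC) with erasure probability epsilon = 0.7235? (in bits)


C = 1 - epsilon = 1 - 0.7235 = 0.2765

0.2765 bits


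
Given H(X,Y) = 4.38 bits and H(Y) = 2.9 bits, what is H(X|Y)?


H(X|Y) = H(X,Y) - H(Y) = 4.38 - 2.9 = 1.48

1.48 bits


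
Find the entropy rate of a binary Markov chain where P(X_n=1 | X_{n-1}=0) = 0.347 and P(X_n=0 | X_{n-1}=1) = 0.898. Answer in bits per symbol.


Stationary distribution: pi_0 = p10/(p01+p10) = 0.7213, pi_1 = 0.2787. Entropy rate H' = pi_0*H(p01) + pi_1*H(p10) = 0.7213*0.9314 + 0.2787*0.4753 = 0.8043

0.8043 bits/symbol


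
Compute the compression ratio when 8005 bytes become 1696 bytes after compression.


Ratio = original / compressed = 8005 / 1696 = 4.7199

4.7199


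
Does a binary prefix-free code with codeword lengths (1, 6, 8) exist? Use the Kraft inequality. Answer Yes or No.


Kraft sum = sum(2^(-l_i)) = 0.5195, need <= 1. Result: satisfied (a binary prefix-free code with these lengths exists)

Yes


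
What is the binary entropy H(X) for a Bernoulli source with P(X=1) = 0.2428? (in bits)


H = -p*log2(p) - (1-p)*log2(1-p). -0.2428*log2(0.2428) = 0.495836; -0.7572*log2(0.7572) = 0.303829. H = 0.495836 + 0.303829 = 0.7997

0.7997 bits


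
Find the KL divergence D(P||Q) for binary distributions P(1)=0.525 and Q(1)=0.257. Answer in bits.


KL = p*log2(p/q) + (1-p)*log2((1-p)/(1-q)) = 0.525*log2(0.525/0.257) + 0.475*log2(0.475/0.743) = 0.2345

0.2345 bits


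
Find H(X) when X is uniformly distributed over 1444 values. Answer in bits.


H = log2(n) = log2(1444) = 10.4959

10.4959 bits


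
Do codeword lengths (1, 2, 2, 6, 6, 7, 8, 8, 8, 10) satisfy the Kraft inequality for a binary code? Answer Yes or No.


Kraft sum = sum(2^(-l_i)) = 1.0518, need <= 1. Result: violated (a binary prefix-free code with these lengths cannot exist)

No


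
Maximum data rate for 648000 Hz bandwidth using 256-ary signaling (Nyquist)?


Rate = 2 * B * log2(M) = 2 * 648000 * 8.0 = 10368000.0

10368000.0 bps


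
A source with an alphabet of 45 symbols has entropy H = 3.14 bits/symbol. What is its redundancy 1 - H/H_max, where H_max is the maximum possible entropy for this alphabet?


H_max = log2(K) = log2(45) = 5.4919 bits/symbol. Redundancy = 1 - H/H_max = 1 - 3.14/5.4919 = 1 - 0.5718 = 0.4282

0.4282


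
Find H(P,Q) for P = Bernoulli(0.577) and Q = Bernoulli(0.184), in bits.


H(P,Q) = -p*log2(q) - (1-p)*log2(1-q). -0.577*log2(0.184) = 1.409162; -0.423*log2(0.816) = 0.124091. H(P,Q) = 1.409162 + 0.124091 = 1.5333

1.5333 bits


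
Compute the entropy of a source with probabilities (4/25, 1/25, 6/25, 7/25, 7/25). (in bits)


H = -sum(p_i * log2(p_i)). Terms: -(4/25)*log2(4/25) = 0.423017; -(1/25)*log2(1/25) = 0.185754; -(6/25)*log2(6/25) = 0.494134; -(7/25)*log2(7/25) = 0.514220; -(7/25)*log2(7/25) = 0.514220. H = 0.423017 + 0.185754 + 0.494134 + 0.514220 + 0.514220 = 2.1313

2.1313 bits


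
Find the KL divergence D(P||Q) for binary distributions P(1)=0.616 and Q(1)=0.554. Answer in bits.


KL = p*log2(p/q) + (1-p)*log2((1-p)/(1-q)) = 0.616*log2(0.616/0.554) + 0.384*log2(0.384/0.446) = 0.0114

0.0114 bits


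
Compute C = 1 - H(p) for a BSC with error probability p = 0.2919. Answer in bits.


H(p) = -p*log2(p) - (1-p)*log2(1-p) = -0.2919*log2(0.2919) - 0.7081*log2(0.7081) = 0.518547 + 0.352616 = 0.8712. C = 1 - H(p) = 1 - 0.8712 = 0.1288

0.1288 bits


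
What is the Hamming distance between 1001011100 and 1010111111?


Count differing positions: . . ^ ^ ^ . . . ^ ^ = 5 differences

5


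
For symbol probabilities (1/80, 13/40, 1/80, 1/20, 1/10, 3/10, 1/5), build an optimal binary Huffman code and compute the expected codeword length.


Huffman construction (repeatedly merge the two least-probable nodes; each merge adds 1 bit to every symbol beneath it): 1/80 + 1/80 = 1/40; 1/40 + 1/20 = 3/40; 3/40 + 1/10 = 7/40; 7/40 + 1/5 = 3/8; 3/10 + 13/40 = 5/8; 3/8 + 5/8 = 1. Resulting codeword lengths (in the order the probabilities were given): (5, 2, 5, 4, 3, 2, 2). L_avg = sum(p_i * l_i) = 1/80*5 + 13/40*2 + 1/80*5 + 1/20*4 + 1/10*3 + 3/10*2 + 1/5*2 = 91/40 = 2.275

2.275 bits


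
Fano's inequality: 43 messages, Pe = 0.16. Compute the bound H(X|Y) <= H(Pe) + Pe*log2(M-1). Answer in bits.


H(Pe) = -Pe*log2(Pe) - (1-Pe)*log2(1-Pe) = -0.16*log2(0.16) - 0.84*log2(0.84) = 0.423017 + 0.211293 = 0.6343. Pe*log2(M-1) = 0.16*log2(42) = 0.862771. Bound = H(Pe) + Pe*log2(M-1) = 0.423017 + 0.211293 + 0.862771 = 1.4971

1.4971 bits


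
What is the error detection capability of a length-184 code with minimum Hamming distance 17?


Detection capability = d_min - 1 = 17 - 1 = 16

16 errors


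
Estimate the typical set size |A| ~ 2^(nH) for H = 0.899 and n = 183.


log2|A_typical| = nH = 183 * 0.899 = 164.517, so |A_typical| ~ 2^164.517 = 3.346e+49

3.346e+49


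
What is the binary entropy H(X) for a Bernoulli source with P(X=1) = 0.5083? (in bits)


H = -p*log2(p) - (1-p)*log2(1-p). -0.5083*log2(0.5083) = 0.496227; -0.4917*log2(0.4917) = 0.503574. H = 0.496227 + 0.503574 = 0.9998

0.9998 bits


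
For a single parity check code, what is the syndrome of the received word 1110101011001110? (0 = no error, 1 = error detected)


Syndrome = XOR of all bits = 1 XOR 1 XOR 1 XOR 0 XOR 1 XOR 0 XOR 1 XOR 0 XOR 1 XOR 1 XOR 0 XOR 0 XOR 1 XOR 1 XOR 1 XOR 0 = 0

0


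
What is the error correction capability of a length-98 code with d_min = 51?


Correction capability = floor((d-1)/2) = floor((51-1)/2) = 25

25 errors


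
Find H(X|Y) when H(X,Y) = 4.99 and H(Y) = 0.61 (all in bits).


H(X|Y) = H(X,Y) - H(Y) = 4.99 - 0.61 = 4.38

4.38 bits


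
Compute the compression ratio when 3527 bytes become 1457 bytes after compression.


Ratio = original / compressed = 3527 / 1457 = 2.4207

2.4207


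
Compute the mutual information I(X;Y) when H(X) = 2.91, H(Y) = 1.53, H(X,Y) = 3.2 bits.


I(X;Y) = H(X) + H(Y) - H(X,Y) = 2.91 + 1.53 - 3.2 = 1.24

1.24 bits


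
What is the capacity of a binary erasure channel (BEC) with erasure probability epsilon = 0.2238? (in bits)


C = 1 - epsilon = 1 - 0.2238 = 0.7762

0.7762 bits


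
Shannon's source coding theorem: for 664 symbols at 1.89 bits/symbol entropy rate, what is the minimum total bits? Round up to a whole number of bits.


Minimum bits >= n * H = 664 * 1.89 = 1254.96, rounded up to a whole number of bits = 1255

1255 bits


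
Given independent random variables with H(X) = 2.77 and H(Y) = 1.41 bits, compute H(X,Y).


For independent variables, H(X,Y) = H(X) + H(Y) = 2.77 + 1.41 = 4.18

4.18 bits


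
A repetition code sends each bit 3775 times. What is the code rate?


Rate = k/n = 1/3775

1/3775


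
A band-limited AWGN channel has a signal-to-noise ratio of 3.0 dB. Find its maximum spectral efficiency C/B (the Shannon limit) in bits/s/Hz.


SNR_linear = 10^(3.0/10) = 1.9953; C/B = log2(1 + SNR_linear) = log2(1 + 1.9953) = 1.5827

1.5827 bits/s/Hz


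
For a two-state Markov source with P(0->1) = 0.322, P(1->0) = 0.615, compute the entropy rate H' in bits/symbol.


Stationary distribution: pi_0 = p10/(p01+p10) = 0.6564, pi_1 = 0.3436. Entropy rate H' = pi_0*H(p01) + pi_1*H(p10) = 0.6564*0.9065 + 0.3436*0.9615 = 0.9254

0.9254 bits/symbol


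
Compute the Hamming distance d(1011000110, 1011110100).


Count differing positions: . . . . ^ ^ . . ^ . = 3 differences

3


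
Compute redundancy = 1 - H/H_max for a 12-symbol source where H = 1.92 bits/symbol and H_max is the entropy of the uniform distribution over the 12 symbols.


H_max = log2(K) = log2(12) = 3.585 bits/symbol. Redundancy = 1 - H/H_max = 1 - 1.92/3.585 = 1 - 0.5356 = 0.4644

0.4644


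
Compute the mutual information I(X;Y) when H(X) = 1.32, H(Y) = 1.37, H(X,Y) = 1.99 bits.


I(X;Y) = H(X) + H(Y) - H(X,Y) = 1.32 + 1.37 - 1.99 = 0.7

0.7 bits


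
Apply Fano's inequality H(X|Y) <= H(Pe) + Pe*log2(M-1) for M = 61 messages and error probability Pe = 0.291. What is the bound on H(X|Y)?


H(Pe) = -Pe*log2(Pe) - (1-Pe)*log2(1-Pe) = -0.291*log2(0.291) - 0.709*log2(0.709) = 0.518245 + 0.351765 = 0.87. Pe*log2(M-1) = 0.291*log2(60) = 1.718905. Bound = H(Pe) + Pe*log2(M-1) = 0.518245 + 0.351765 + 1.718905 = 2.5889

2.5889 bits
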